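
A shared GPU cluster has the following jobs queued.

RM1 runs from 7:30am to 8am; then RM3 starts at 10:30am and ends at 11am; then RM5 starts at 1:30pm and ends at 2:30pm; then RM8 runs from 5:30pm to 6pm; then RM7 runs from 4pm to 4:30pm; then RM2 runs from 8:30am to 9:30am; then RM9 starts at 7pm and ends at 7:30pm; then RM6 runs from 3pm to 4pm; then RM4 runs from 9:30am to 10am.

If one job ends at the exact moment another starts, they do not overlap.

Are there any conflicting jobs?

No

Check each pair: they overlap iff neither finishes before the other starts.
Sorted by start: RM1, RM2, RM4, RM3, RM5, RM6, RM7, RM8, RM9.
RM2 starts after RM1 ends, so RM1 has no further overlaps.
RM4 starts exactly when RM2 ends (back-to-back, no overlap), so RM2 has no further overlaps.
RM3 starts after RM4 ends, so RM4 has no further overlaps.
RM5 starts after RM3 ends, so RM3 has no further overlaps.
RM6 starts after RM5 ends, so RM5 has no further overlaps.
RM7 starts exactly when RM6 ends (back-to-back, no overlap), so RM6 has no further overlaps.
RM8 starts after RM7 ends, so RM7 has no further overlaps.
RM9 starts after RM8 ends.
Every pair is clear; the schedule has no overlaps.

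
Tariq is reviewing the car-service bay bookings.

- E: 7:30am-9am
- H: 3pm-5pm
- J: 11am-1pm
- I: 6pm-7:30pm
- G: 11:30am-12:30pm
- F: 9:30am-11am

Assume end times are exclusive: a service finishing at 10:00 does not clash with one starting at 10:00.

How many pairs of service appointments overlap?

1

Check each pair: they overlap iff neither finishes before the other starts.
Sorted by start: E, F, J, G, H, I.
F starts after E ends, so nothing later overlaps E either.
J starts exactly when F ends (back-to-back, no overlap), so nothing later overlaps F either.
G starts before J ends → J and G overlap.
H starts after J ends, so nothing later overlaps J either.
H starts after G ends, so nothing later overlaps G either.
I starts after H ends.
Overlapping pairs: G & J — 1 in total.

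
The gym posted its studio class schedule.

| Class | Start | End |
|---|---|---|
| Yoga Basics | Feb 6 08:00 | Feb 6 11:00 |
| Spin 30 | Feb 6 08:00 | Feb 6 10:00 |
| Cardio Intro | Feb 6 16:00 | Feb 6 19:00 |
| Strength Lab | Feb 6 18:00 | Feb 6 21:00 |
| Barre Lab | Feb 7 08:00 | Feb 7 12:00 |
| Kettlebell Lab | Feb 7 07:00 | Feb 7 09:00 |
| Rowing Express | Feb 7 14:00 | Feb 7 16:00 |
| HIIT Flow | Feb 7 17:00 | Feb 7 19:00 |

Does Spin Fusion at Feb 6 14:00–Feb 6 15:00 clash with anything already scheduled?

No — it doesn't clash with anything

Yoga Basics: ends Feb 6 11:00 at or before Spin Fusion starts Feb 6 14:00 → clear.
Spin 30: ends Feb 6 10:00 at or before Spin Fusion starts Feb 6 14:00 → clear.
Cardio Intro: starts Feb 6 16:00 at or after Spin Fusion ends Feb 6 15:00 → clear.
Strength Lab: starts Feb 6 18:00 at or after Spin Fusion ends Feb 6 15:00 → clear.
Kettlebell Lab: starts Feb 7 07:00 at or after Spin Fusion ends Feb 6 15:00 → clear.
Barre Lab: starts Feb 7 08:00 at or after Spin Fusion ends Feb 6 15:00 → clear.
Rowing Express: starts Feb 7 14:00 at or after Spin Fusion ends Feb 6 15:00 → clear.
HIIT Flow: starts Feb 7 17:00 at or after Spin Fusion ends Feb 6 15:00 → clear.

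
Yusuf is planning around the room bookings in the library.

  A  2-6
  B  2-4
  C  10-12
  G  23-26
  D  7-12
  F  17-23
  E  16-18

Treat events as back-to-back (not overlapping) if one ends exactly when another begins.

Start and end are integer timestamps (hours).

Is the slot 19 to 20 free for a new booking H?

No — it overlaps F

A: ends 6 at or before H starts 19 → clear.
B: ends 4 at or before H starts 19 → clear.
D: ends 12 at or before H starts 19 → clear.
C: ends 12 at or before H starts 19 → clear.
E: ends 18 at or before H starts 19 → clear.
F: starts 17 before H ends 20, and ends 23 after H starts 19 → overlap.
G: starts 23 at or after H ends 20 → clear.
H overlaps F.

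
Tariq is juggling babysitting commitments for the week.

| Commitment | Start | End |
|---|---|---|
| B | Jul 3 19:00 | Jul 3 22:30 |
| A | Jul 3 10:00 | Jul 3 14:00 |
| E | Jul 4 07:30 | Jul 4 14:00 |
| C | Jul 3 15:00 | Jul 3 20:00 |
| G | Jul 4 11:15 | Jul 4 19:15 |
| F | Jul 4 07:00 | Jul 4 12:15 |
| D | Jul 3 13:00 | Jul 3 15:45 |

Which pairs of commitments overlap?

Sorted by start: A, D, C, B, F, E, G.
D starts before A ends → A and D overlap.
C starts after A ends, so A has no further overlaps.
C starts before D ends → D and C overlap.
B starts after D ends, so D has no further overlaps.
B starts before C ends → C and B overlap.
F starts after C ends, so C has no further overlaps.
F starts after B ends, so B has no further overlaps.
E starts before F ends → F and E overlap.
G starts before F ends → F and G overlap.
G starts before E ends → E and G overlap.

A & D, B & C, C & D, E & F, E & G, F & G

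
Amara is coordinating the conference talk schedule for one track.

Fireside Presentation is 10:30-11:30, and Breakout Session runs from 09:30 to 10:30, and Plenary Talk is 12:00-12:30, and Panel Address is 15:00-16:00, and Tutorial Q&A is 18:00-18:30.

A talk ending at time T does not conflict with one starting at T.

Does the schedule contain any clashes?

Sorted by start: Breakout Session, Fireside Presentation, Plenary Talk, Panel Address, Tutorial Q&A.
Fireside Presentation starts exactly when Breakout Session ends (back-to-back, no overlap), so nothing later overlaps Breakout Session either.
Plenary Talk starts after Fireside Presentation ends, so nothing later overlaps Fireside Presentation either.
Panel Address starts after Plenary Talk ends, so nothing later overlaps Plenary Talk either.
Tutorial Q&A starts after Panel Address ends.
Every pair is clear; the schedule has no overlaps.

No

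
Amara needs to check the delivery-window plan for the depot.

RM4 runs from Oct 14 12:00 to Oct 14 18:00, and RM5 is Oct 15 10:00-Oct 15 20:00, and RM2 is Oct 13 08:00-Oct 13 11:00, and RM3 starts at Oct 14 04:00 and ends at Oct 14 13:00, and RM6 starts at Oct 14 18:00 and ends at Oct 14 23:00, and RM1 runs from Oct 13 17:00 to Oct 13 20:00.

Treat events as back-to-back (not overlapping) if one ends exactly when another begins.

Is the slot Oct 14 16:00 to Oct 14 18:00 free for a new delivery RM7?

RM2: ends Oct 13 11:00 at or before RM7 starts Oct 14 16:00 → clear.
RM1: ends Oct 13 20:00 at or before RM7 starts Oct 14 16:00 → clear.
RM3: ends Oct 14 13:00 at or before RM7 starts Oct 14 16:00 → clear.
RM4: starts Oct 14 12:00 before RM7 ends Oct 14 18:00, and ends Oct 14 18:00 after RM7 starts Oct 14 16:00 → overlap.
RM6: starts Oct 14 18:00 at or after RM7 ends Oct 14 18:00 → clear.
RM5: starts Oct 15 10:00 at or after RM7 ends Oct 14 18:00 → clear.
RM7 overlaps RM4.

No — it overlaps RM4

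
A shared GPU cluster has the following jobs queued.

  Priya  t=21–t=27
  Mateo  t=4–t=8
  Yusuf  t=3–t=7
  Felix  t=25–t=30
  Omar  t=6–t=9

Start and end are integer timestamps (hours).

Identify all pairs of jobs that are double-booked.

Sorted by start: Yusuf, Mateo, Omar, Priya, Felix.
Mateo starts before Yusuf ends → Yusuf and Mateo overlap.
Omar starts before Yusuf ends → Yusuf and Omar overlap.
Priya starts after Yusuf ends; Yusuf is clear from here.
Omar starts before Mateo ends → Mateo and Omar overlap.
Priya starts after Mateo ends; Mateo is clear from here.
Priya starts after Omar ends; Omar is clear from here.
Felix starts before Priya ends → Priya and Felix overlap.

Felix & Priya, Mateo & Omar, Mateo & Yusuf, Omar & Yusuf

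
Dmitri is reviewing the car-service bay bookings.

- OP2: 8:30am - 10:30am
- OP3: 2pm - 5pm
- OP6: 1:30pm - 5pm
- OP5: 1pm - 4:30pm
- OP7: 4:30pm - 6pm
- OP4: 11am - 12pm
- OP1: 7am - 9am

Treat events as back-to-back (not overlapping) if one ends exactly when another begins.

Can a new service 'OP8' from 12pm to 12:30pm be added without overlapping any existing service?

OP1: ends 9am at or before OP8 starts 12pm → clear.
OP2: ends 10:30am at or before OP8 starts 12pm → clear.
OP4: ends 12pm at or before OP8 starts 12pm → clear.
OP5: starts 1pm at or after OP8 ends 12:30pm → clear.
OP6: starts 1:30pm at or after OP8 ends 12:30pm → clear.
OP3: starts 2pm at or after OP8 ends 12:30pm → clear.
OP7: starts 4:30pm at or after OP8 ends 12:30pm → clear.

Yes — the slot is free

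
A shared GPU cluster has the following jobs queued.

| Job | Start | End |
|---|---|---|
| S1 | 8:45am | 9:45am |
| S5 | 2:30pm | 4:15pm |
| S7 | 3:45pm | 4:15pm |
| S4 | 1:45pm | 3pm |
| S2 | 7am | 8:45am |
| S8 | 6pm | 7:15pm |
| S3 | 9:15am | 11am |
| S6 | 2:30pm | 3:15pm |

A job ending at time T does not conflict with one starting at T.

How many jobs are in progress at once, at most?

Sort all start/end points and keep a running count:
7am start S2 → 1
8:45am end S2 → 0
8:45am start S1 → 1
9:15am start S3 → 2
9:45am end S1 → 1
11am end S3 → 0
1:45pm start S4 → 1
2:30pm start S5 → 2
2:30pm start S6 → 3
3pm end S4 → 2
3:15pm end S6 → 1
3:45pm start S7 → 2
4:15pm end S5 → 1
4:15pm end S7 → 0
6pm start S8 → 1
7:15pm end S8 → 0
Peak is 3, at 2:30pm (S4, S5, S6).

3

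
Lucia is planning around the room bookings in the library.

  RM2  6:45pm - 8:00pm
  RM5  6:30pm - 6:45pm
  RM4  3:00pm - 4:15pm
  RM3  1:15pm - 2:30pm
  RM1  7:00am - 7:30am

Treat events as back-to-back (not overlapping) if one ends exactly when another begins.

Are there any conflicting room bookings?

No

Sorted by start: RM1, RM3, RM4, RM5, RM2.
RM3 starts after RM1 ends, so RM1 has no further overlaps.
RM4 starts after RM3 ends, so RM3 has no further overlaps.
RM5 starts after RM4 ends, so RM4 has no further overlaps.
RM2 starts exactly when RM5 ends (back-to-back, no overlap).
Every pair is clear; the schedule has no overlaps.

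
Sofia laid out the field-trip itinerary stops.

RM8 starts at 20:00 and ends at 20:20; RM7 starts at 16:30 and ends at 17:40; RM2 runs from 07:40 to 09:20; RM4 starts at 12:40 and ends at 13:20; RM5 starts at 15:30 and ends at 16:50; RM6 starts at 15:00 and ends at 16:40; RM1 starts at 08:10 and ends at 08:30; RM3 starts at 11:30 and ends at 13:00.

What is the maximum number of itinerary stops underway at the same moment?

3

Sort all start/end points and keep a running count:
07:40 start RM2 → 1
08:10 start RM1 → 2
08:30 end RM1 → 1
09:20 end RM2 → 0
11:30 start RM3 → 1
12:40 start RM4 → 2
13:00 end RM3 → 1
13:20 end RM4 → 0
15:00 start RM6 → 1
15:30 start RM5 → 2
16:30 start RM7 → 3
16:40 end RM6 → 2
16:50 end RM5 → 1
17:40 end RM7 → 0
20:00 start RM8 → 1
20:20 end RM8 → 0
Peak is 3, at 16:30 (RM5, RM6, RM7).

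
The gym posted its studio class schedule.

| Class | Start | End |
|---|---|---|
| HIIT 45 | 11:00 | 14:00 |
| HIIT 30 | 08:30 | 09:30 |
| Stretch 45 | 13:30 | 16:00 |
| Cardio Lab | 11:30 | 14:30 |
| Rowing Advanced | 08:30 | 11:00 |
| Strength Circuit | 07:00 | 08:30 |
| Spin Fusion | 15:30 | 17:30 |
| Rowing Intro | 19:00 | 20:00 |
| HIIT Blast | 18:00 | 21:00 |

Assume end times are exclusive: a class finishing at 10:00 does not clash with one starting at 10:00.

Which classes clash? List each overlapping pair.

Cardio Lab & HIIT 45, Cardio Lab & Stretch 45, HIIT 30 & Rowing Advanced, HIIT 45 & Stretch 45, HIIT Blast & Rowing Intro, Spin Fusion & Stretch 45

Two intervals overlap when each starts before the other ends.
Sorted by start: Strength Circuit, Rowing Advanced, HIIT 30, HIIT 45, Cardio Lab, Stretch 45, Spin Fusion, HIIT Blast, Rowing Intro.
Rowing Advanced starts exactly when Strength Circuit ends (back-to-back, no overlap), so Strength Circuit has no further overlaps.
HIIT 30 starts before Rowing Advanced ends → Rowing Advanced and HIIT 30 overlap.
HIIT 45 starts exactly when Rowing Advanced ends (back-to-back, no overlap), so Rowing Advanced has no further overlaps.
HIIT 45 starts after HIIT 30 ends, so HIIT 30 has no further overlaps.
Cardio Lab starts before HIIT 45 ends → HIIT 45 and Cardio Lab overlap.
Stretch 45 starts before HIIT 45 ends → HIIT 45 and Stretch 45 overlap.
Spin Fusion starts after HIIT 45 ends, so HIIT 45 has no further overlaps.
Stretch 45 starts before Cardio Lab ends → Cardio Lab and Stretch 45 overlap.
Spin Fusion starts after Cardio Lab ends, so Cardio Lab has no further overlaps.
Spin Fusion starts before Stretch 45 ends → Stretch 45 and Spin Fusion overlap.
HIIT Blast starts after Stretch 45 ends, so Stretch 45 has no further overlaps.
HIIT Blast starts after Spin Fusion ends, so Spin Fusion has no further overlaps.
Rowing Intro starts before HIIT Blast ends → HIIT Blast and Rowing Intro overlap.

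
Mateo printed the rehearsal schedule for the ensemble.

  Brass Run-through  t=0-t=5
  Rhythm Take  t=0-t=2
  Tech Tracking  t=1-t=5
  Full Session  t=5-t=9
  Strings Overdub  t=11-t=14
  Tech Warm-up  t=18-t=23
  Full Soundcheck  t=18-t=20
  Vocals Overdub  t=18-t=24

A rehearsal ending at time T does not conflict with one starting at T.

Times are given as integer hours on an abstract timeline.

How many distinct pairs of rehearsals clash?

Sorted by start: Brass Run-through, Rhythm Take, Tech Tracking, Full Session, Strings Overdub, Tech Warm-up, Full Soundcheck, Vocals Overdub.
Rhythm Take starts before Brass Run-through ends → Brass Run-through and Rhythm Take overlap.
Tech Tracking starts before Brass Run-through ends → Brass Run-through and Tech Tracking overlap.
Full Session starts exactly when Brass Run-through ends (back-to-back, no overlap); Brass Run-through is clear from here.
Tech Tracking starts before Rhythm Take ends → Rhythm Take and Tech Tracking overlap.
Full Session starts after Rhythm Take ends; Rhythm Take is clear from here.
Full Session starts exactly when Tech Tracking ends (back-to-back, no overlap); Tech Tracking is clear from here.
Strings Overdub starts after Full Session ends; Full Session is clear from here.
Tech Warm-up starts after Strings Overdub ends; Strings Overdub is clear from here.
Full Soundcheck starts before Tech Warm-up ends → Tech Warm-up and Full Soundcheck overlap.
Vocals Overdub starts before Tech Warm-up ends → Tech Warm-up and Vocals Overdub overlap.
Vocals Overdub starts before Full Soundcheck ends → Full Soundcheck and Vocals Overdub overlap.
Overlapping pairs: Brass Run-through & Rhythm Take, Brass Run-through & Tech Tracking, Full Soundcheck & Tech Warm-up, Full Soundcheck & Vocals Overdub, Rhythm Take & Tech Tracking, Tech Warm-up & Vocals Overdub — 6 in total.

6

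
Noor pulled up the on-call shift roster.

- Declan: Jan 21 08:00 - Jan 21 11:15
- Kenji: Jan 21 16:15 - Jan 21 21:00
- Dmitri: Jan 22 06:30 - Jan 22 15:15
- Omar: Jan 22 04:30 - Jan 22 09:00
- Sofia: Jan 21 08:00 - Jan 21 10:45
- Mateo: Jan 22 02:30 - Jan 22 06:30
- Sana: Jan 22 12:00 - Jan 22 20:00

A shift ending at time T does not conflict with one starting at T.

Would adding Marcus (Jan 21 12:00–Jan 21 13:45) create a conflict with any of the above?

Sofia: ends Jan 21 10:45 at or before Marcus starts Jan 21 12:00 → clear.
Declan: ends Jan 21 11:15 at or before Marcus starts Jan 21 12:00 → clear.
Kenji: starts Jan 21 16:15 at or after Marcus ends Jan 21 13:45 → clear.
Mateo: starts Jan 22 02:30 at or after Marcus ends Jan 21 13:45 → clear.
Omar: starts Jan 22 04:30 at or after Marcus ends Jan 21 13:45 → clear.
Dmitri: starts Jan 22 06:30 at or after Marcus ends Jan 21 13:45 → clear.
Sana: starts Jan 22 12:00 at or after Marcus ends Jan 21 13:45 → clear.

No — it doesn't clash with anything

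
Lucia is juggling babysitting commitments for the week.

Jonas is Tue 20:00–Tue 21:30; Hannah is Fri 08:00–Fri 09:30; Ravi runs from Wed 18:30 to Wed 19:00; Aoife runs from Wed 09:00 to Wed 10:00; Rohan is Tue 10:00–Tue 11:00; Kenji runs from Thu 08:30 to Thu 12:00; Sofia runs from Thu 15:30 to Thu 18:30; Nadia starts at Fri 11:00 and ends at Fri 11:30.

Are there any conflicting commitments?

Check each pair: they overlap iff neither finishes before the other starts.
Sorted by start: Rohan, Jonas, Aoife, Ravi, Kenji, Sofia, Hannah, Nadia.
Jonas starts after Rohan ends — done with Rohan.
Aoife starts after Jonas ends — done with Jonas.
Ravi starts after Aoife ends — done with Aoife.
Kenji starts after Ravi ends — done with Ravi.
Sofia starts after Kenji ends — done with Kenji.
Hannah starts after Sofia ends — done with Sofia.
Nadia starts after Hannah ends.
Every pair is clear; the schedule has no overlaps.

No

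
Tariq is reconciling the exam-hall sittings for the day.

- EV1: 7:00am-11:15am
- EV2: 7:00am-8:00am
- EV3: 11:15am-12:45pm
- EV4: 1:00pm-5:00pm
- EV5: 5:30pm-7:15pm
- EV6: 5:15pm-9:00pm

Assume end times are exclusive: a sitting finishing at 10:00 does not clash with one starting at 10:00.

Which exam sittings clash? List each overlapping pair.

Sorted by start: EV1, EV2, EV3, EV4, EV6, EV5.
EV2 starts before EV1 ends → EV1 and EV2 overlap.
EV3 starts exactly when EV1 ends (back-to-back, no overlap), so EV1 has no further overlaps.
EV3 starts after EV2 ends, so EV2 has no further overlaps.
EV4 starts after EV3 ends, so EV3 has no further overlaps.
EV6 starts after EV4 ends, so EV4 has no further overlaps.
EV5 starts before EV6 ends → EV6 and EV5 overlap.

EV1 & EV2, EV5 & EV6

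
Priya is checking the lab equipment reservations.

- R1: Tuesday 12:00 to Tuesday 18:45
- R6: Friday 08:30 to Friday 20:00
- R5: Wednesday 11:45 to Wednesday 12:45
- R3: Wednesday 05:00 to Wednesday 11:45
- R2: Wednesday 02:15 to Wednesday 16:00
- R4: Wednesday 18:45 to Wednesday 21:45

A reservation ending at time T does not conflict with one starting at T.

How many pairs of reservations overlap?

2

Check each pair: they overlap iff neither finishes before the other starts.
Sorted by start: R1, R2, R3, R5, R4, R6.
R2 starts after R1 ends, so R1 has no further overlaps.
R3 starts before R2 ends → R2 and R3 overlap.
R5 starts before R2 ends → R2 and R5 overlap.
R4 starts after R2 ends, so R2 has no further overlaps.
R5 starts exactly when R3 ends (back-to-back, no overlap), so R3 has no further overlaps.
R4 starts after R5 ends, so R5 has no further overlaps.
R6 starts after R4 ends.
Overlapping pairs: R2 & R3, R2 & R5 — 2 in total.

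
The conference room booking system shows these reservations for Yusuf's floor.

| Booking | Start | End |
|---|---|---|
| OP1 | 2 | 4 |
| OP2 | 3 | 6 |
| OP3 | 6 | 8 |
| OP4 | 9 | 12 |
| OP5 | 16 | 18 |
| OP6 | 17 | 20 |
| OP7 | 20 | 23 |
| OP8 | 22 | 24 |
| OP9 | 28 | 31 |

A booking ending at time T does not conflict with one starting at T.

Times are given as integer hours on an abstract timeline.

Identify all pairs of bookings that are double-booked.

OP1 & OP2, OP5 & OP6, OP7 & OP8

Two intervals overlap when each starts before the other ends.
Sorted by start: OP1, OP2, OP3, OP4, OP5, OP6, OP7, OP8, OP9.
OP2 starts before OP1 ends → OP1 and OP2 overlap.
OP3 starts after OP1 ends — done with OP1.
OP3 starts exactly when OP2 ends (back-to-back, no overlap) — done with OP2.
OP4 starts after OP3 ends — done with OP3.
OP5 starts after OP4 ends — done with OP4.
OP6 starts before OP5 ends → OP5 and OP6 overlap.
OP7 starts after OP5 ends — done with OP5.
OP7 starts exactly when OP6 ends (back-to-back, no overlap) — done with OP6.
OP8 starts before OP7 ends → OP7 and OP8 overlap.
OP9 starts after OP7 ends.
OP9 starts after OP8 ends.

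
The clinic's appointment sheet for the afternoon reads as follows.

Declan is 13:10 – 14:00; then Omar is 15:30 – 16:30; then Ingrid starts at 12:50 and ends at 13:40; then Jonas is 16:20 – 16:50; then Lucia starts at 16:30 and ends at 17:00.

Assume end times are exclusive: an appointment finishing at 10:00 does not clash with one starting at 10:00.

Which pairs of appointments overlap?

Declan & Ingrid, Jonas & Lucia, Jonas & Omar

Sorted by start: Ingrid, Declan, Omar, Jonas, Lucia.
Declan starts before Ingrid ends → Ingrid and Declan overlap.
Omar starts after Ingrid ends — done with Ingrid.
Omar starts after Declan ends — done with Declan.
Jonas starts before Omar ends → Omar and Jonas overlap.
Lucia starts exactly when Omar ends (back-to-back, no overlap).
Lucia starts before Jonas ends → Jonas and Lucia overlap.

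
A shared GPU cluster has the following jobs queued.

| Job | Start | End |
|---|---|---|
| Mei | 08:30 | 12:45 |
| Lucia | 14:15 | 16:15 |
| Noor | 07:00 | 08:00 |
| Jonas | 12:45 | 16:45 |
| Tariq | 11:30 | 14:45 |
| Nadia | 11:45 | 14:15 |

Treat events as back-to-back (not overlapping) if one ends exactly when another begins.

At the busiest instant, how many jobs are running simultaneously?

Sort all start/end points and keep a running count:
07:00 start Noor → 1
08:00 end Noor → 0
08:30 start Mei → 1
11:30 start Tariq → 2
11:45 start Nadia → 3
12:45 end Mei → 2
12:45 start Jonas → 3
14:15 end Nadia → 2
14:15 start Lucia → 3
14:45 end Tariq → 2
16:15 end Lucia → 1
16:45 end Jonas → 0
Peak is 3, at 11:45 (Mei, Nadia, Tariq).

3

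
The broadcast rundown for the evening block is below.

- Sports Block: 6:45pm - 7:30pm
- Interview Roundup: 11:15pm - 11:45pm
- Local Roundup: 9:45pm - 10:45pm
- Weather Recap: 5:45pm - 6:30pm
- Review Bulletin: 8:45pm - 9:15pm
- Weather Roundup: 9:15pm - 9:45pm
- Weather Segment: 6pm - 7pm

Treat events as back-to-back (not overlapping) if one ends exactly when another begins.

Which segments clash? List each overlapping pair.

Sports Block & Weather Segment, Weather Recap & Weather Segment

Check each pair: they overlap iff neither finishes before the other starts.
Sorted by start: Weather Recap, Weather Segment, Sports Block, Review Bulletin, Weather Roundup, Local Roundup, Interview Roundup.
Weather Segment starts before Weather Recap ends → Weather Recap and Weather Segment overlap.
Sports Block starts after Weather Recap ends, so nothing later overlaps Weather Recap either.
Sports Block starts before Weather Segment ends → Weather Segment and Sports Block overlap.
Review Bulletin starts after Weather Segment ends, so nothing later overlaps Weather Segment either.
Review Bulletin starts after Sports Block ends, so nothing later overlaps Sports Block either.
Weather Roundup starts exactly when Review Bulletin ends (back-to-back, no overlap), so nothing later overlaps Review Bulletin either.
Local Roundup starts exactly when Weather Roundup ends (back-to-back, no overlap), so nothing later overlaps Weather Roundup either.
Interview Roundup starts after Local Roundup ends.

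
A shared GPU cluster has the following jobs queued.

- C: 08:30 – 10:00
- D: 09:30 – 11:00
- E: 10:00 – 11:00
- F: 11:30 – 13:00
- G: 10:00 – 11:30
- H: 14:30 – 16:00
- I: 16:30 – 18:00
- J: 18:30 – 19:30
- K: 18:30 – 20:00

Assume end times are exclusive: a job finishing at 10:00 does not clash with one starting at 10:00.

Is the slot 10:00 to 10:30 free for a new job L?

C: ends 10:00 at or before L starts 10:00 → clear.
D: starts 09:30 before L ends 10:30, and ends 11:00 after L starts 10:00 → overlap.
E: starts 10:00 before L ends 10:30, and ends 11:00 after L starts 10:00 → overlap.
G: starts 10:00 before L ends 10:30, and ends 11:30 after L starts 10:00 → overlap.
F: starts 11:30 at or after L ends 10:30 → clear.
H: starts 14:30 at or after L ends 10:30 → clear.
I: starts 16:30 at or after L ends 10:30 → clear.
J: starts 18:30 at or after L ends 10:30 → clear.
K: starts 18:30 at or after L ends 10:30 → clear.
L overlaps D, E, G.

No — it overlaps D, E, G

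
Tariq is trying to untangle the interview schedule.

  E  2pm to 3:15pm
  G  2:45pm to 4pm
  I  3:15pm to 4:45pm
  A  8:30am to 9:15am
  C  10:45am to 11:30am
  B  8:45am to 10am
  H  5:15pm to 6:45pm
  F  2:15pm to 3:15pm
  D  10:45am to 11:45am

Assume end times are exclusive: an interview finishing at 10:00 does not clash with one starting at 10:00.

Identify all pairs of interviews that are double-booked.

Check each pair: they overlap iff neither finishes before the other starts.
Sorted by start: A, B, C, D, E, F, G, I, H.
B starts before A ends → A and B overlap.
C starts after A ends, so A has no further overlaps.
C starts after B ends, so B has no further overlaps.
D starts before C ends → C and D overlap.
E starts after C ends, so C has no further overlaps.
E starts after D ends, so D has no further overlaps.
F starts before E ends → E and F overlap.
G starts before E ends → E and G overlap.
I starts exactly when E ends (back-to-back, no overlap), so E has no further overlaps.
G starts before F ends → F and G overlap.
I starts exactly when F ends (back-to-back, no overlap), so F has no further overlaps.
I starts before G ends → G and I overlap.
H starts after G ends.
H starts after I ends.

A & B, C & D, E & F, E & G, F & G, G & I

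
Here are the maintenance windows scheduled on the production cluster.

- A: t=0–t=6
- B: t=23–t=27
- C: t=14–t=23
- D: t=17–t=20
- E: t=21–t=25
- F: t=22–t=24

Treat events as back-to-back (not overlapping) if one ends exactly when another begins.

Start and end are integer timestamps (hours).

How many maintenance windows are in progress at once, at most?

Sort all start/end points and keep a running count:
t=0 start A → 1
t=6 end A → 0
t=14 start C → 1
t=17 start D → 2
t=20 end D → 1
t=21 start E → 2
t=22 start F → 3
t=23 end C → 2
t=23 start B → 3
t=24 end F → 2
t=25 end E → 1
t=27 end B → 0
Peak is 3, at t=22 (C, E, F).

3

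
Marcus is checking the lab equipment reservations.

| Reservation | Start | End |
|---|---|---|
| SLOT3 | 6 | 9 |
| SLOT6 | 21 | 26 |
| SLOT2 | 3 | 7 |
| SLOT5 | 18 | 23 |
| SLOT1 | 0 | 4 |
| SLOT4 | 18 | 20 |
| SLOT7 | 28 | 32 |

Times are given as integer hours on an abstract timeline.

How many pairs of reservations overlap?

Check each pair: they overlap iff neither finishes before the other starts.
Sorted by start: SLOT1, SLOT2, SLOT3, SLOT4, SLOT5, SLOT6, SLOT7.
SLOT2 starts before SLOT1 ends → SLOT1 and SLOT2 overlap.
SLOT3 starts after SLOT1 ends, so nothing later overlaps SLOT1 either.
SLOT3 starts before SLOT2 ends → SLOT2 and SLOT3 overlap.
SLOT4 starts after SLOT2 ends, so nothing later overlaps SLOT2 either.
SLOT4 starts after SLOT3 ends, so nothing later overlaps SLOT3 either.
SLOT5 starts before SLOT4 ends → SLOT4 and SLOT5 overlap.
SLOT6 starts after SLOT4 ends, so nothing later overlaps SLOT4 either.
SLOT6 starts before SLOT5 ends → SLOT5 and SLOT6 overlap.
SLOT7 starts after SLOT5 ends.
SLOT7 starts after SLOT6 ends.
Overlapping pairs: SLOT1 & SLOT2, SLOT2 & SLOT3, SLOT4 & SLOT5, SLOT5 & SLOT6 — 4 in total.

4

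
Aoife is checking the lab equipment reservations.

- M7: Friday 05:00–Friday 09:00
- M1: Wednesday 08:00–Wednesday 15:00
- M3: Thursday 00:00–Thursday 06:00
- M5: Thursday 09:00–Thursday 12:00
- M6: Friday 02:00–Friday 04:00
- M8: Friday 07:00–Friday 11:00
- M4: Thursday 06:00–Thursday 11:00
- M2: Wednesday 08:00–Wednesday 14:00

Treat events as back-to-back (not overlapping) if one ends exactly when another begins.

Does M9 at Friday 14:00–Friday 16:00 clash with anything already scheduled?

No — it doesn't clash with anything

M1: ends Wednesday 15:00 at or before M9 starts Friday 14:00 → clear.
M2: ends Wednesday 14:00 at or before M9 starts Friday 14:00 → clear.
M3: ends Thursday 06:00 at or before M9 starts Friday 14:00 → clear.
M4: ends Thursday 11:00 at or before M9 starts Friday 14:00 → clear.
M5: ends Thursday 12:00 at or before M9 starts Friday 14:00 → clear.
M6: ends Friday 04:00 at or before M9 starts Friday 14:00 → clear.
M7: ends Friday 09:00 at or before M9 starts Friday 14:00 → clear.
M8: ends Friday 11:00 at or before M9 starts Friday 14:00 → clear.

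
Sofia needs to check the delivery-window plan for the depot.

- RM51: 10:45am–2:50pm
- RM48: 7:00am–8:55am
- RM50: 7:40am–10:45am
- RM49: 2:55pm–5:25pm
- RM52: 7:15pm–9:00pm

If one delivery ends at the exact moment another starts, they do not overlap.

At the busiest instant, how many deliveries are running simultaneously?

Sweep the timeline, counting +1 at each start and −1 at each end (ends before starts at a tie):
7:00am start RM48 → 1
7:40am start RM50 → 2
8:55am end RM48 → 1
10:45am end RM50 → 0
10:45am start RM51 → 1
2:50pm end RM51 → 0
2:55pm start RM49 → 1
5:25pm end RM49 → 0
7:15pm start RM52 → 1
9:00pm end RM52 → 0
Peak is 2, at 7:40am (RM48, RM50).

2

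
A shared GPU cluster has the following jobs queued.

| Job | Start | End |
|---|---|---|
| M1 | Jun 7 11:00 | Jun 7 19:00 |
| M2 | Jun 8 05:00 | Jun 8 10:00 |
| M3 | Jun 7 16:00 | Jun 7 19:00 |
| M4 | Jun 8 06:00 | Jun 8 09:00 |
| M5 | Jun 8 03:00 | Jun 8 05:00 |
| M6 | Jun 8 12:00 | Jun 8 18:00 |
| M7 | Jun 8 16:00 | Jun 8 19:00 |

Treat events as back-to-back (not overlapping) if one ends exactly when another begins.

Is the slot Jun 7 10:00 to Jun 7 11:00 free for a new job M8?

Yes — the slot is free

M1: starts Jun 7 11:00 at or after M8 ends Jun 7 11:00 → clear.
M3: starts Jun 7 16:00 at or after M8 ends Jun 7 11:00 → clear.
M5: starts Jun 8 03:00 at or after M8 ends Jun 7 11:00 → clear.
M2: starts Jun 8 05:00 at or after M8 ends Jun 7 11:00 → clear.
M4: starts Jun 8 06:00 at or after M8 ends Jun 7 11:00 → clear.
M6: starts Jun 8 12:00 at or after M8 ends Jun 7 11:00 → clear.
M7: starts Jun 8 16:00 at or after M8 ends Jun 7 11:00 → clear.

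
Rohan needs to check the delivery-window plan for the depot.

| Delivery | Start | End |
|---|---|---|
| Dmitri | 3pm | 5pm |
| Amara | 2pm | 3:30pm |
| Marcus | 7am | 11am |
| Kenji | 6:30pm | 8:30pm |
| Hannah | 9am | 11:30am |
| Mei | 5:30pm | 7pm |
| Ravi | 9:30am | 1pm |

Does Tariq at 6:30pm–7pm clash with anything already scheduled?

Marcus: ends 11am at or before Tariq starts 6:30pm → clear.
Hannah: ends 11:30am at or before Tariq starts 6:30pm → clear.
Ravi: ends 1pm at or before Tariq starts 6:30pm → clear.
Amara: ends 3:30pm at or before Tariq starts 6:30pm → clear.
Dmitri: ends 5pm at or before Tariq starts 6:30pm → clear.
Mei: starts 5:30pm before Tariq ends 7pm, and ends 7pm after Tariq starts 6:30pm → overlap.
Kenji: starts 6:30pm before Tariq ends 7pm, and ends 8:30pm after Tariq starts 6:30pm → overlap.
Tariq overlaps Mei, Kenji.

Yes — it overlaps Kenji, Mei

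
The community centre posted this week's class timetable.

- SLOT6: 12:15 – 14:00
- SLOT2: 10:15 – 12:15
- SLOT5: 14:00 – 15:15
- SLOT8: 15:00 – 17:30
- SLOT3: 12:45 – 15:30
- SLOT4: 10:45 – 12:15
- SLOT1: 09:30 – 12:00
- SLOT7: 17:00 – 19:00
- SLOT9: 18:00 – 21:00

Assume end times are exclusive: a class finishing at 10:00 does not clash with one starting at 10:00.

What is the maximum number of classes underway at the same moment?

Walk through starts and ends in time order (an end at T is processed before a start at T):
09:30 start SLOT1 → 1
10:15 start SLOT2 → 2
10:45 start SLOT4 → 3
12:00 end SLOT1 → 2
12:15 end SLOT2 → 1
12:15 end SLOT4 → 0
12:15 start SLOT6 → 1
12:45 start SLOT3 → 2
14:00 end SLOT6 → 1
14:00 start SLOT5 → 2
15:00 start SLOT8 → 3
15:15 end SLOT5 → 2
15:30 end SLOT3 → 1
17:00 start SLOT7 → 2
17:30 end SLOT8 → 1
18:00 start SLOT9 → 2
19:00 end SLOT7 → 1
21:00 end SLOT9 → 0
Peak is 3, at 10:45 (SLOT1, SLOT2, SLOT4).

3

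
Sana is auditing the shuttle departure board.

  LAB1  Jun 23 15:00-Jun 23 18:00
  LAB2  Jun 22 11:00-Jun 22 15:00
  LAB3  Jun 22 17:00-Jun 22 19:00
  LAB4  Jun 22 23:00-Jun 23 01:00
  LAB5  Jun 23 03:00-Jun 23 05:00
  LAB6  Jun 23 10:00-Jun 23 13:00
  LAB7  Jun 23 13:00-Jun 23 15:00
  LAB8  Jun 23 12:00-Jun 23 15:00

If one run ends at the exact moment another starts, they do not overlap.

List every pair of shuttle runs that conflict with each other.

Sorted by start: LAB2, LAB3, LAB4, LAB5, LAB6, LAB8, LAB7, LAB1.
LAB3 starts after LAB2 ends; LAB2 is clear from here.
LAB4 starts after LAB3 ends; LAB3 is clear from here.
LAB5 starts after LAB4 ends; LAB4 is clear from here.
LAB6 starts after LAB5 ends; LAB5 is clear from here.
LAB8 starts before LAB6 ends → LAB6 and LAB8 overlap.
LAB7 starts exactly when LAB6 ends (back-to-back, no overlap); LAB6 is clear from here.
LAB7 starts before LAB8 ends → LAB8 and LAB7 overlap.
LAB1 starts exactly when LAB8 ends (back-to-back, no overlap).
LAB1 starts exactly when LAB7 ends (back-to-back, no overlap).

LAB6 & LAB8, LAB7 & LAB8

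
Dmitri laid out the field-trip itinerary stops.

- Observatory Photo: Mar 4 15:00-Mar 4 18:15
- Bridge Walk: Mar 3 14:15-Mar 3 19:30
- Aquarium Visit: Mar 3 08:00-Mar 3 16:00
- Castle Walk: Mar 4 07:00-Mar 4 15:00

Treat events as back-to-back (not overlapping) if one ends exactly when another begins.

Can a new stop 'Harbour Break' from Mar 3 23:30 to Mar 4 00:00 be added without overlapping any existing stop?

Aquarium Visit: ends Mar 3 16:00 at or before Harbour Break starts Mar 3 23:30 → clear.
Bridge Walk: ends Mar 3 19:30 at or before Harbour Break starts Mar 3 23:30 → clear.
Castle Walk: starts Mar 4 07:00 at or after Harbour Break ends Mar 4 00:00 → clear.
Observatory Photo: starts Mar 4 15:00 at or after Harbour Break ends Mar 4 00:00 → clear.

Yes — the slot is free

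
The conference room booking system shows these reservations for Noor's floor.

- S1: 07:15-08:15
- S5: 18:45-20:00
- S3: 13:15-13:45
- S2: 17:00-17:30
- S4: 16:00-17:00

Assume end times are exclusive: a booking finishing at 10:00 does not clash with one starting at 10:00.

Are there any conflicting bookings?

Two intervals overlap when each starts before the other ends.
Sorted by start: S1, S3, S4, S2, S5.
S3 starts after S1 ends; S1 is clear from here.
S4 starts after S3 ends; S3 is clear from here.
S2 starts exactly when S4 ends (back-to-back, no overlap); S4 is clear from here.
S5 starts after S2 ends.
Every pair is clear; the schedule has no overlaps.

No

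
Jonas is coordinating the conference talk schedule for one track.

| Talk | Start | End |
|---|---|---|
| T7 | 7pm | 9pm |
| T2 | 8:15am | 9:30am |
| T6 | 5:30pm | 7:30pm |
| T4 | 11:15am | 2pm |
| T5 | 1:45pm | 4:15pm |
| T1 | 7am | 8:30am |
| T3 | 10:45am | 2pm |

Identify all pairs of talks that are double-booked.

Sorted by start: T1, T2, T3, T4, T5, T6, T7.
T2 starts before T1 ends → T1 and T2 overlap.
T3 starts after T1 ends — done with T1.
T3 starts after T2 ends — done with T2.
T4 starts before T3 ends → T3 and T4 overlap.
T5 starts before T3 ends → T3 and T5 overlap.
T6 starts after T3 ends — done with T3.
T5 starts before T4 ends → T4 and T5 overlap.
T6 starts after T4 ends — done with T4.
T6 starts after T5 ends — done with T5.
T7 starts before T6 ends → T6 and T7 overlap.

T1 & T2, T3 & T4, T3 & T5, T4 & T5, T6 & T7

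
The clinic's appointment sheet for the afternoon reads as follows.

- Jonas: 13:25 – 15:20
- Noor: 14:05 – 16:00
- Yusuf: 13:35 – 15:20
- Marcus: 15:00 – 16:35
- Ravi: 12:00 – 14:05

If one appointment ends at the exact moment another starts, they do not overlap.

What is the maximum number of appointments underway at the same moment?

Walk through starts and ends in time order (an end at T is processed before a start at T):
12:00 start Ravi → 1
13:25 start Jonas → 2
13:35 start Yusuf → 3
14:05 end Ravi → 2
14:05 start Noor → 3
15:00 start Marcus → 4
15:20 end Jonas → 3
15:20 end Yusuf → 2
16:00 end Noor → 1
16:35 end Marcus → 0
Peak is 4, at 15:00 (Jonas, Marcus, Noor, Yusuf).

4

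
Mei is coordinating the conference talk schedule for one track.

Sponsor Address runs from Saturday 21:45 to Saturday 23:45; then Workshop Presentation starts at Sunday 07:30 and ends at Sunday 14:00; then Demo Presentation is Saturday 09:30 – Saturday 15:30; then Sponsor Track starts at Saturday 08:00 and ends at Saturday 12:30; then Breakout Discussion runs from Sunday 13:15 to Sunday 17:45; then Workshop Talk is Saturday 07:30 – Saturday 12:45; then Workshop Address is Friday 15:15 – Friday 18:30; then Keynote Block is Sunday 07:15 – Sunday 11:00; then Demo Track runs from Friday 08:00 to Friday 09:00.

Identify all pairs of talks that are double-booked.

Breakout Discussion & Workshop Presentation, Demo Presentation & Sponsor Track, Demo Presentation & Workshop Talk, Keynote Block & Workshop Presentation, Sponsor Track & Workshop Talk

Two intervals overlap when each starts before the other ends.
Sorted by start: Demo Track, Workshop Address, Workshop Talk, Sponsor Track, Demo Presentation, Sponsor Address, Keynote Block, Workshop Presentation, Breakout Discussion.
Workshop Address starts after Demo Track ends — done with Demo Track.
Workshop Talk starts after Workshop Address ends — done with Workshop Address.
Sponsor Track starts before Workshop Talk ends → Workshop Talk and Sponsor Track overlap.
Demo Presentation starts before Workshop Talk ends → Workshop Talk and Demo Presentation overlap.
Sponsor Address starts after Workshop Talk ends — done with Workshop Talk.
Demo Presentation starts before Sponsor Track ends → Sponsor Track and Demo Presentation overlap.
Sponsor Address starts after Sponsor Track ends — done with Sponsor Track.
Sponsor Address starts after Demo Presentation ends — done with Demo Presentation.
Keynote Block starts after Sponsor Address ends — done with Sponsor Address.
Workshop Presentation starts before Keynote Block ends → Keynote Block and Workshop Presentation overlap.
Breakout Discussion starts after Keynote Block ends.
Breakout Discussion starts before Workshop Presentation ends → Workshop Presentation and Breakout Discussion overlap.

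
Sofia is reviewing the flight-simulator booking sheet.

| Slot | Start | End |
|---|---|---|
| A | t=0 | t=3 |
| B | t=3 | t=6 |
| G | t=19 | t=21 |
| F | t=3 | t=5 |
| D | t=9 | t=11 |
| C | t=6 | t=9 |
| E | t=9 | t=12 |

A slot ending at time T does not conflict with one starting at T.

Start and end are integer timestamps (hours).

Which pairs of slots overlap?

Sorted by start: A, B, F, C, D, E, G.
B starts exactly when A ends (back-to-back, no overlap), so A has no further overlaps.
F starts before B ends → B and F overlap.
C starts exactly when B ends (back-to-back, no overlap), so B has no further overlaps.
C starts after F ends, so F has no further overlaps.
D starts exactly when C ends (back-to-back, no overlap), so C has no further overlaps.
E starts before D ends → D and E overlap.
G starts after D ends.
G starts after E ends.

B & F, D & E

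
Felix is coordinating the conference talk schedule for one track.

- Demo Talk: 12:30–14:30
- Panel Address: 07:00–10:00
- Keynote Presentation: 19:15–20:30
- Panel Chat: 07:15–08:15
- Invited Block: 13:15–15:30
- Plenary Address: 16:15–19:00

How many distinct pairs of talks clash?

2

Check each pair: they overlap iff neither finishes before the other starts.
Sorted by start: Panel Address, Panel Chat, Demo Talk, Invited Block, Plenary Address, Keynote Presentation.
Panel Chat starts before Panel Address ends → Panel Address and Panel Chat overlap.
Demo Talk starts after Panel Address ends; Panel Address is clear from here.
Demo Talk starts after Panel Chat ends; Panel Chat is clear from here.
Invited Block starts before Demo Talk ends → Demo Talk and Invited Block overlap.
Plenary Address starts after Demo Talk ends; Demo Talk is clear from here.
Plenary Address starts after Invited Block ends; Invited Block is clear from here.
Keynote Presentation starts after Plenary Address ends.
Overlapping pairs: Demo Talk & Invited Block, Panel Address & Panel Chat — 2 in total.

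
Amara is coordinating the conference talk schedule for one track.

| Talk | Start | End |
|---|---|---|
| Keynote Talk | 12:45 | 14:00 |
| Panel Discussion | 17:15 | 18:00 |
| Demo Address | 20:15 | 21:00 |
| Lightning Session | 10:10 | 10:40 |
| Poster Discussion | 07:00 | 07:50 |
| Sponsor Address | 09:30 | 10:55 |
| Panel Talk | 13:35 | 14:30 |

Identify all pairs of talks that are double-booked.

Two intervals overlap when each starts before the other ends.
Sorted by start: Poster Discussion, Sponsor Address, Lightning Session, Keynote Talk, Panel Talk, Panel Discussion, Demo Address.
Sponsor Address starts after Poster Discussion ends, so nothing later overlaps Poster Discussion either.
Lightning Session starts before Sponsor Address ends → Sponsor Address and Lightning Session overlap.
Keynote Talk starts after Sponsor Address ends, so nothing later overlaps Sponsor Address either.
Keynote Talk starts after Lightning Session ends, so nothing later overlaps Lightning Session either.
Panel Talk starts before Keynote Talk ends → Keynote Talk and Panel Talk overlap.
Panel Discussion starts after Keynote Talk ends, so nothing later overlaps Keynote Talk either.
Panel Discussion starts after Panel Talk ends, so nothing later overlaps Panel Talk either.
Demo Address starts after Panel Discussion ends.

Keynote Talk & Panel Talk, Lightning Session & Sponsor Address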